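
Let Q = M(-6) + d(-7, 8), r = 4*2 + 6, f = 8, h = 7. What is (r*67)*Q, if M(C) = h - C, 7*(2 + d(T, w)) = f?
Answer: 11390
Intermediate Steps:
d(T, w) = -6/7 (d(T, w) = -2 + (⅐)*8 = -2 + 8/7 = -6/7)
M(C) = 7 - C
r = 14 (r = 8 + 6 = 14)
Q = 85/7 (Q = (7 - 1*(-6)) - 6/7 = (7 + 6) - 6/7 = 13 - 6/7 = 85/7 ≈ 12.143)
(r*67)*Q = (14*67)*(85/7) = 938*(85/7) = 11390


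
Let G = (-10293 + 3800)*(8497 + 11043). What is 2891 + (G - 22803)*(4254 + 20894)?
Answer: -3191181183513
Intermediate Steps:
G = -126873220 (G = -6493*19540 = -126873220)
2891 + (G - 22803)*(4254 + 20894) = 2891 + (-126873220 - 22803)*(4254 + 20894) = 2891 - 126896023*25148 = 2891 - 3191181186404 = -3191181183513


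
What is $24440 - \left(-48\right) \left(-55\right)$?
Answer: $21800$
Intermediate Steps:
$24440 - \left(-48\right) \left(-55\right) = 24440 - 2640 = 21800$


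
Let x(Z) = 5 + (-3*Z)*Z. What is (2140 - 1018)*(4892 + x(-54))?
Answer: -4320822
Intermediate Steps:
x(Z) = 5 - 3*Z**2
(2140 - 1018)*(4892 + x(-54)) = (2140 - 1018)*(4892 + (5 - 3*(-54)**2)) = 1122*(4892 + (5 - 3*2916)) = 1122*(4892 + (5 - 8748)) = 1122*(4892 - 8743) = 1122*(-3851) = -4320822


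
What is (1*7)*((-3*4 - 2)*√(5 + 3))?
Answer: -196*√2 ≈ -277.19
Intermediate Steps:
(1*7)*((-3*4 - 2)*√(5 + 3)) = 7*((-12 - 2)*√8) = 7*(-28*√2) = -196*√2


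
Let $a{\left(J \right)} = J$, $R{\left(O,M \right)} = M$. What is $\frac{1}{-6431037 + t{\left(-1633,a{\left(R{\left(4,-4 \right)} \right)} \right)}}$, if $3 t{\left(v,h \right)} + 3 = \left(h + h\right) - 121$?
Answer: $- \frac{1}{6431081} \approx -1.5549 \cdot 10^{-7}$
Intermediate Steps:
$t{\left(v,h \right)} = - \frac{124}{3} + \frac{2 h}{3}$ ($t{\left(v,h \right)} = -1 + \frac{\left(h + h\right) - 121}{3} = -1 + \frac{2 h - 121}{3} = -1 + \frac{-121 + 2 h}{3} = -1 + \left(- \frac{121}{3} + \frac{2 h}{3}\right) = - \frac{124}{3} + \frac{2 h}{3}$)
$\frac{1}{-6431037 + t{\left(-1633,a{\left(R{\left(4,-4 \right)} \right)} \right)}} = \frac{1}{-6431037 + \left(- \frac{124}{3} + \frac{2}{3} \left(-4\right)\right)} = \frac{1}{-6431037 - 44} = \frac{1}{-6431081} = - \frac{1}{6431081}$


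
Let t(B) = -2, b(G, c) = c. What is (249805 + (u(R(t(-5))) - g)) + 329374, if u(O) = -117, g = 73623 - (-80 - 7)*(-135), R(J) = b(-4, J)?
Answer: 517184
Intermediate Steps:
R(J) = J
g = 61878 (g = 73623 - (-87)*(-135) = 73623 - 1*11745 = 73623 - 11745 = 61878)
(249805 + (u(R(t(-5))) - g)) + 329374 = (249805 + (-117 - 1*61878)) + 329374 = (249805 + (-117 - 61878)) + 329374 = (249805 - 61995) + 329374 = 187810 + 329374 = 517184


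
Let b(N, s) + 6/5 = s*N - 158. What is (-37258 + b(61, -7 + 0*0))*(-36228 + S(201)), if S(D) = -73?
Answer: 6868911521/5 ≈ 1.3738e+9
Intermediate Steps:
b(N, s) = -796/5 + N*s (b(N, s) = -6/5 + (s*N - 158) = -6/5 + (N*s - 158) = -6/5 + (-158 + N*s) = -796/5 + N*s)
(-37258 + b(61, -7 + 0*0))*(-36228 + S(201)) = (-37258 + (-796/5 + 61*(-7 + 0*0)))*(-36228 - 73) = (-37258 + (-796/5 + 61*(-7 + 0)))*(-36301) = (-37258 + (-796/5 + 61*(-7)))*(-36301) = (-37258 + (-796/5 - 427))*(-36301) = (-37258 - 2931/5)*(-36301) = -189221/5*(-36301) = 6868911521/5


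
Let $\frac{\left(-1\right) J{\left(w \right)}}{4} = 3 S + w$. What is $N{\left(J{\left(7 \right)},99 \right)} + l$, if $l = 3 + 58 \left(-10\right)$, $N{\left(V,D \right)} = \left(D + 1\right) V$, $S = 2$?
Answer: $-5777$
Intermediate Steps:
$J{\left(w \right)} = -24 - 4 w$ ($J{\left(w \right)} = - 4 \left(3 \cdot 2 + w\right) = - 4 \left(6 + w\right) = -24 - 4 w$)
$N{\left(V,D \right)} = V \left(1 + D\right)$ ($N{\left(V,D \right)} = \left(1 + D\right) V = V \left(1 + D\right)$)
$l = -577$ ($l = 3 - 580 = -577$)
$N{\left(J{\left(7 \right)},99 \right)} + l = \left(-24 - 28\right) \left(1 + 99\right) - 577 = \left(-24 - 28\right) 100 - 577 = \left(-52\right) 100 - 577 = -5200 - 577 = -5777$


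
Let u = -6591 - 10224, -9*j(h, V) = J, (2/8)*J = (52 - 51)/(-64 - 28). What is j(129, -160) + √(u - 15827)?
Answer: 1/207 + I*√32642 ≈ 0.0048309 + 180.67*I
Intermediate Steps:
J = -1/23 (J = 4*((52 - 51)/(-64 - 28)) = 4*(1/(-92)) = 4*(1*(-1/92)) = 4*(-1/92) = -1/23 ≈ -0.043478)
j(h, V) = 1/207 (j(h, V) = -⅑*(-1/23) = 1/207)
u = -16815
j(129, -160) + √(u - 15827) = 1/207 + √(-16815 - 15827) = 1/207 + √(-32642) = 1/207 + I*√32642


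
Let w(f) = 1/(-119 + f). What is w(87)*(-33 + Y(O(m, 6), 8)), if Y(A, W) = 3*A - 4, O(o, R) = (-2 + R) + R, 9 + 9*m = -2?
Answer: 7/32 ≈ 0.21875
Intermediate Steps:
m = -11/9 (m = -1 + (1/9)*(-2) = -1 - 2/9 = -11/9 ≈ -1.2222)
O(o, R) = -2 + 2*R
Y(A, W) = -4 + 3*A
w(87)*(-33 + Y(O(m, 6), 8)) = (-33 + (-4 + 3*(-2 + 2*6)))/(-119 + 87) = (-33 + (-4 + 3*(-2 + 12)))/(-32) = -(-33 + (-4 + 3*10))/32 = -(-33 + (-4 + 30))/32 = -(-33 + 26)/32 = -1/32*(-7) = 7/32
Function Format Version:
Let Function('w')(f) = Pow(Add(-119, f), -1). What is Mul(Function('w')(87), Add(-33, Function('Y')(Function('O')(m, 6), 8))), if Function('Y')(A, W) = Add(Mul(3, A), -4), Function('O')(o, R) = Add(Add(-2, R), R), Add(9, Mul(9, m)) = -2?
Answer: Rational(7, 32) ≈ 0.21875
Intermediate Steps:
m = Rational(-11, 9) (m = Add(-1, Mul(Rational(1, 9), -2)) = Add(-1, Rational(-2, 9)) = Rational(-11, 9) ≈ -1.2222)
Function('O')(o, R) = Add(-2, Mul(2, R))
Function('Y')(A, W) = Add(-4, Mul(3, A))
Mul(Function('w')(87), Add(-33, Function('Y')(Function('O')(m, 6), 8))) = Mul(Pow(Add(-119, 87), -1), Add(-33, Add(-4, Mul(3, Add(-2, Mul(2, 6)))))) = Mul(Pow(-32, -1), Add(-33, Add(-4, Mul(3, Add(-2, 12))))) = Mul(Rational(-1, 32), Add(-33, Add(-4, Mul(3, 10)))) = Mul(Rational(-1, 32), Add(-33, Add(-4, 30))) = Mul(Rational(-1, 32), Add(-33, 26)) = Mul(Rational(-1, 32), -7) = Rational(7, 32)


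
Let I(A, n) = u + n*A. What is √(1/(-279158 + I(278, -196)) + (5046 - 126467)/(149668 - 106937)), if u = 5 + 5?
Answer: I*√144385353329871400773/7128299958 ≈ 1.6857*I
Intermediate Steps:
u = 10
I(A, n) = 10 + A*n (I(A, n) = 10 + n*A = 10 + A*n)
√(1/(-279158 + I(278, -196)) + (5046 - 126467)/(149668 - 106937)) = √(1/(-279158 + (10 + 278*(-196))) + (5046 - 126467)/(149668 - 106937)) = √(1/(-279158 + (10 - 54488)) - 121421/42731) = √(1/(-279158 - 54478) - 121421*1/42731) = √(1/(-333636) - 121421/42731) = √(-1/333636 - 121421/42731) = √(-40510459487/14256599916) = I*√144385353329871400773/7128299958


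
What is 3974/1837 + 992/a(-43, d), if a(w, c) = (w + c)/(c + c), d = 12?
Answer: -1406842/1837 ≈ -765.84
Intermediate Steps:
a(w, c) = (c + w)/(2*c) (a(w, c) = (c + w)/((2*c)) = (c + w)*(1/(2*c)) = (c + w)/(2*c))
3974/1837 + 992/a(-43, d) = 3974/1837 + 992/(((1/2)*(12 - 43)/12)) = 3974*(1/1837) + 992/(((1/2)*(1/12)*(-31))) = 3974/1837 + 992/(-31/24) = 3974/1837 + 992*(-24/31) = 3974/1837 - 768 = -1406842/1837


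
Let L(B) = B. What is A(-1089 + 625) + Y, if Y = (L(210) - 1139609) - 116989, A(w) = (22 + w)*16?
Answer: -1263460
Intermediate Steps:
A(w) = 352 + 16*w
Y = -1256388 (Y = (210 - 1139609) - 116989 = -1139399 - 116989 = -1256388)
A(-1089 + 625) + Y = (352 + 16*(-1089 + 625)) - 1256388 = (352 + 16*(-464)) - 1256388 = (352 - 7424) - 1256388 = -7072 - 1256388 = -1263460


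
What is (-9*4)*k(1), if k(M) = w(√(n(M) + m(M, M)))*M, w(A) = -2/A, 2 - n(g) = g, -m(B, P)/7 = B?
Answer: -12*I*√6 ≈ -29.394*I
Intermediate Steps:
m(B, P) = -7*B
n(g) = 2 - g
w(A) = -2/A
k(M) = -2*M/√(2 - 8*M) (k(M) = (-2/√((2 - M) - 7*M))*M = (-2/√(2 - 8*M))*M = -2*M/√(2 - 8*M))
(-9*4)*k(1) = (-9*4)*(-1*1*√2/√(1 - 4*1)) = -(-36)*√2/√(1 - 4) = -(-36)*√2/√(-3) = -(-36)*√2*(-I*√3/3) = -12*I*√6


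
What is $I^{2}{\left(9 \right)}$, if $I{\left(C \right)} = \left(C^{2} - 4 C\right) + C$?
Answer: $2916$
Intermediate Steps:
$I{\left(C \right)} = C^{2} - 3 C$
$I^{2}{\left(9 \right)} = \left(9 \left(-3 + 9\right)\right)^{2} = \left(9 \cdot 6\right)^{2} = 54^{2} = 2916$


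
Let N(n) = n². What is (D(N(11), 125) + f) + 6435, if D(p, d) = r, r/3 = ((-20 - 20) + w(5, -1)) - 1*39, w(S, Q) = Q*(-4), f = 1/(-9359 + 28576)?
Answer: 119337571/19217 ≈ 6210.0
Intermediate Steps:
f = 1/19217 ≈ 5.2037e-5
w(S, Q) = -4*Q
r = -225 (r = 3*(((-20 - 20) - 4*(-1)) - 1*39) = 3*((-40 + 4) - 39) = 3*(-36 - 39) = 3*(-75) = -225)
D(p, d) = -225
(D(N(11), 125) + f) + 6435 = (-225 + 1/19217) + 6435 = -4323824/19217 + 6435 = 119337571/19217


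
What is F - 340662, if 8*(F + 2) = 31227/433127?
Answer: -1180406179397/3465016 ≈ -3.4066e+5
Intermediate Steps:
F = -6898805/3465016 (F = -2 + (31227/433127)/8 = -2 + (31227*(1/433127))/8 = -2 + (1/8)*(31227/433127) = -2 + 31227/3465016 = -6898805/3465016 ≈ -1.9910)
F - 340662 = -6898805/3465016 - 340662 = -1180406179397/3465016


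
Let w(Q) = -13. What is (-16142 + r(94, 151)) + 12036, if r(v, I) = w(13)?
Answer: -4119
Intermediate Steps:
r(v, I) = -13
(-16142 + r(94, 151)) + 12036 = (-16142 - 13) + 12036 = -16155 + 12036 = -4119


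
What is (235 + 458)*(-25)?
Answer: -17325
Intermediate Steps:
(235 + 458)*(-25) = 693*(-25) = -17325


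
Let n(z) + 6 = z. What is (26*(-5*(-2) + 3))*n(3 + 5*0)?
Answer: -1014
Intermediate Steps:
n(z) = -6 + z
(26*(-5*(-2) + 3))*n(3 + 5*0) = (26*(-5*(-2) + 3))*(-6 + (3 + 5*0)) = (26*(10 + 3))*(-6 + (3 + 0)) = (26*13)*(-6 + 3) = 338*(-3) = -1014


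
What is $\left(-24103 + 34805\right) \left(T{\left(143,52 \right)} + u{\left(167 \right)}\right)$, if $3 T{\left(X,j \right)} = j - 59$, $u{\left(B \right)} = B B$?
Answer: $\frac{895329320}{3} \approx 2.9844 \cdot 10^{8}$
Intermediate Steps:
$u{\left(B \right)} = B^{2}$
$T{\left(X,j \right)} = - \frac{59}{3} + \frac{j}{3}$ ($T{\left(X,j \right)} = \frac{j - 59}{3} = \frac{-59 + j}{3} = - \frac{59}{3} + \frac{j}{3}$)
$\left(-24103 + 34805\right) \left(T{\left(143,52 \right)} + u{\left(167 \right)}\right) = \left(-24103 + 34805\right) \left(\left(- \frac{59}{3} + \frac{1}{3} \cdot 52\right) + 167^{2}\right) = 10702 \left(\left(- \frac{59}{3} + \frac{52}{3}\right) + 27889\right) = 10702 \left(- \frac{7}{3} + 27889\right) = 10702 \cdot \frac{83660}{3} = \frac{895329320}{3}$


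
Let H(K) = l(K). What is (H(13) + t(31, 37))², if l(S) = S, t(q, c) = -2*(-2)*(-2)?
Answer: 25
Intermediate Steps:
t(q, c) = -8 (t(q, c) = 4*(-2) = -8)
H(K) = K
(H(13) + t(31, 37))² = (13 - 8)² = 5² = 25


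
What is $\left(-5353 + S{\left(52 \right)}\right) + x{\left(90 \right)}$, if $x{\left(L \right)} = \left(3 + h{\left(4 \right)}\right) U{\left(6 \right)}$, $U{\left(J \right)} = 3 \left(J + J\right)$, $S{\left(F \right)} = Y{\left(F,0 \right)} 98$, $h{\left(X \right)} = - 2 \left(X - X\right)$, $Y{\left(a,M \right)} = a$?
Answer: $-149$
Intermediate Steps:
$h{\left(X \right)} = 0$ ($h{\left(X \right)} = \left(-2\right) 0 = 0$)
$S{\left(F \right)} = 98 F$ ($S{\left(F \right)} = F 98 = 98 F$)
$U{\left(J \right)} = 6 J$ ($U{\left(J \right)} = 3 \cdot 2 J = 6 J$)
$x{\left(L \right)} = 108$ ($x{\left(L \right)} = \left(3 + 0\right) 6 \cdot 6 = 3 \cdot 36 = 108$)
$\left(-5353 + S{\left(52 \right)}\right) + x{\left(90 \right)} = \left(-5353 + 98 \cdot 52\right) + 108 = \left(-5353 + 5096\right) + 108 = -257 + 108 = -149$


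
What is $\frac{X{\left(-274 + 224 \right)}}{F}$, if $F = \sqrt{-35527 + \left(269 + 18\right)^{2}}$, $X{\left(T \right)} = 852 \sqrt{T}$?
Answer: $\frac{1420 i \sqrt{23421}}{7807} \approx 27.836 i$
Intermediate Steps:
$F = \sqrt{46842}$ ($F = \sqrt{-35527 + 287^{2}} = \sqrt{-35527 + 82369} = \sqrt{46842} \approx 216.43$)
$\frac{X{\left(-274 + 224 \right)}}{F} = \frac{852 \sqrt{-274 + 224}}{\sqrt{46842}} = 852 \sqrt{-50} \frac{\sqrt{46842}}{46842} = 852 \cdot 5 i \sqrt{2} \frac{\sqrt{46842}}{46842} = 4260 i \sqrt{2} \frac{\sqrt{46842}}{46842} = \frac{1420 i \sqrt{23421}}{7807}$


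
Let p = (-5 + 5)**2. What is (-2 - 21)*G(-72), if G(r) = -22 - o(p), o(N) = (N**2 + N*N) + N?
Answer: 506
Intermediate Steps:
p = 0 (p = 0**2 = 0)
o(N) = N + 2*N**2 (o(N) = (N**2 + N**2) + N = 2*N**2 + N = N + 2*N**2)
G(r) = -22 (G(r) = -22 - 0*(1 + 2*0) = -22 - 0*(1 + 0) = -22 - 0 = -22 - 1*0 = -22 + 0 = -22)
(-2 - 21)*G(-72) = (-2 - 21)*(-22) = -23*(-22) = 506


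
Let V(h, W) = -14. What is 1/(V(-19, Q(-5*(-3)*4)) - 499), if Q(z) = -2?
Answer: -1/513 ≈ -0.0019493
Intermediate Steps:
1/(V(-19, Q(-5*(-3)*4)) - 499) = 1/(-14 - 499) = 1/(-513) = -1/513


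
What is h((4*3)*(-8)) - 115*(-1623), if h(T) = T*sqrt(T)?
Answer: 186645 - 384*I*sqrt(6) ≈ 1.8665e+5 - 940.6*I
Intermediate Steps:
h(T) = T**(3/2)
h((4*3)*(-8)) - 115*(-1623) = ((4*3)*(-8))**(3/2) - 115*(-1623) = (12*(-8))**(3/2) - 1*(-186645) = (-96)**(3/2) + 186645 = -384*I*sqrt(6) + 186645 = 186645 - 384*I*sqrt(6)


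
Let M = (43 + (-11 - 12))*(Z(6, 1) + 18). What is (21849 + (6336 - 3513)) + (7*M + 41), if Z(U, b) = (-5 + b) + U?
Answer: 27513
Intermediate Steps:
Z(U, b) = -5 + U + b
M = 400 (M = (43 + (-11 - 12))*((-5 + 6 + 1) + 18) = (43 - 23)*(2 + 18) = 20*20 = 400)
(21849 + (6336 - 3513)) + (7*M + 41) = (21849 + (6336 - 3513)) + (7*400 + 41) = (21849 + 2823) + (2800 + 41) = 24672 + 2841 = 27513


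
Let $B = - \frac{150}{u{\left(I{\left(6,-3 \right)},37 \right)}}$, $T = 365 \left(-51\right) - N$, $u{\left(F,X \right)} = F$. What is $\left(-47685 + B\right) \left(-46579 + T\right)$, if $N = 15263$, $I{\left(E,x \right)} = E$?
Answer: $3838603470$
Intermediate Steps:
$T = -33878$ ($T = 365 \left(-51\right) - 15263 = -18615 - 15263 = -33878$)
$B = -25$ ($B = - \frac{150}{6} = \left(-150\right) \frac{1}{6} = -25$)
$\left(-47685 + B\right) \left(-46579 + T\right) = \left(-47685 - 25\right) \left(-46579 - 33878\right) = \left(-47710\right) \left(-80457\right) = 3838603470$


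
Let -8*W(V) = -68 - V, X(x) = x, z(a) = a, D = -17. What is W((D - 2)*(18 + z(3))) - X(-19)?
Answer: -179/8 ≈ -22.375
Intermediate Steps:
W(V) = 17/2 + V/8 (W(V) = -(-68 - V)/8 = 17/2 + V/8)
W((D - 2)*(18 + z(3))) - X(-19) = (17/2 + ((-17 - 2)*(18 + 3))/8) - 1*(-19) = (17/2 + (-19*21)/8) + 19 = (17/2 + (⅛)*(-399)) + 19 = (17/2 - 399/8) + 19 = -331/8 + 19 = -179/8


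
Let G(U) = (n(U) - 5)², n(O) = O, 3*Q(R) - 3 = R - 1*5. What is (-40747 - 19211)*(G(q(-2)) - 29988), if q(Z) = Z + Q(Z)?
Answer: 1793856754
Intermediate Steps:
Q(R) = -⅔ + R/3 (Q(R) = 1 + (R - 1*5)/3 = 1 + (R - 5)/3 = 1 + (-5 + R)/3 = 1 + (-5/3 + R/3) = -⅔ + R/3)
q(Z) = -⅔ + 4*Z/3 (q(Z) = Z + (-⅔ + Z/3) = -⅔ + 4*Z/3)
G(U) = (-5 + U)² (G(U) = (U - 5)² = (-5 + U)²)
(-40747 - 19211)*(G(q(-2)) - 29988) = (-40747 - 19211)*((-5 + (-⅔ + (4/3)*(-2)))² - 29988) = -59958*((-5 + (-⅔ - 8/3))² - 29988) = -59958*((-5 - 10/3)² - 29988) = -59958*((-25/3)² - 29988) = -59958*(625/9 - 29988) = -59958*(-269267/9) = 1793856754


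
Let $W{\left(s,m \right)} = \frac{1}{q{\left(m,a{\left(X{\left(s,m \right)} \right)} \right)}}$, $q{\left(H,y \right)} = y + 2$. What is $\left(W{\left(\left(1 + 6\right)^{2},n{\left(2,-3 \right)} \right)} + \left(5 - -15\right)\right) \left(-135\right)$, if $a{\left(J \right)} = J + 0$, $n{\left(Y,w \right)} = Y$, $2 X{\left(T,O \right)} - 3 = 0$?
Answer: $- \frac{19170}{7} \approx -2738.6$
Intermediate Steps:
$X{\left(T,O \right)} = \frac{3}{2}$ ($X{\left(T,O \right)} = \frac{3}{2} + \frac{1}{2} \cdot 0 = \frac{3}{2} + 0 = \frac{3}{2}$)
$a{\left(J \right)} = J$
$q{\left(H,y \right)} = 2 + y$
$W{\left(s,m \right)} = \frac{2}{7}$ ($W{\left(s,m \right)} = \frac{1}{2 + \frac{3}{2}} = \frac{1}{\frac{7}{2}} = \frac{2}{7}$)
$\left(W{\left(\left(1 + 6\right)^{2},n{\left(2,-3 \right)} \right)} + \left(5 - -15\right)\right) \left(-135\right) = \left(\frac{2}{7} + \left(5 - -15\right)\right) \left(-135\right) = \left(\frac{2}{7} + \left(5 + 15\right)\right) \left(-135\right) = \left(\frac{2}{7} + 20\right) \left(-135\right) = \frac{142}{7} \left(-135\right) = - \frac{19170}{7}$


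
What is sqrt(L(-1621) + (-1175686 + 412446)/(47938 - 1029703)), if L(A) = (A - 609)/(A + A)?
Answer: sqrt(16493553842328071)/106096071 ≈ 1.2105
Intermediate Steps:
L(A) = (-609 + A)/(2*A) (L(A) = (-609 + A)/((2*A)) = (-609 + A)*(1/(2*A)) = (-609 + A)/(2*A))
sqrt(L(-1621) + (-1175686 + 412446)/(47938 - 1029703)) = sqrt((1/2)*(-609 - 1621)/(-1621) + (-1175686 + 412446)/(47938 - 1029703)) = sqrt((1/2)*(-1/1621)*(-2230) - 763240/(-981765)) = sqrt(1115/1621 - 763240*(-1/981765)) = sqrt(1115/1621 + 152648/196353) = sqrt(466376003/318288213) = sqrt(16493553842328071)/106096071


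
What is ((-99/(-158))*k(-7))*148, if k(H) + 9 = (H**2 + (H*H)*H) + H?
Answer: -2271060/79 ≈ -28748.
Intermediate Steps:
k(H) = -9 + H + H**2 + H**3 (k(H) = -9 + ((H**2 + (H*H)*H) + H) = -9 + ((H**2 + H**2*H) + H) = -9 + ((H**2 + H**3) + H) = -9 + (H + H**2 + H**3) = -9 + H + H**2 + H**3)
((-99/(-158))*k(-7))*148 = ((-99/(-158))*(-9 - 7 + (-7)**2 + (-7)**3))*148 = ((-99*(-1/158))*(-9 - 7 + 49 - 343))*148 = ((99/158)*(-310))*148 = -15345/79*148 = -2271060/79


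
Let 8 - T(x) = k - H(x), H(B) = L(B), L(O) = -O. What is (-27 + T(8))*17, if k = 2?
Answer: -493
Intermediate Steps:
H(B) = -B
T(x) = 6 - x (T(x) = 8 - (2 - (-1)*x) = 8 - (2 + x) = 8 + (-2 - x) = 6 - x)
(-27 + T(8))*17 = (-27 + (6 - 1*8))*17 = (-27 + (6 - 8))*17 = (-27 - 2)*17 = -29*17 = -493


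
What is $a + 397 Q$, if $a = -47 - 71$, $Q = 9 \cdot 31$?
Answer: $110645$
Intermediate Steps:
$Q = 279$
$a = -118$ ($a = -47 - 71 = -118$)
$a + 397 Q = -118 + 397 \cdot 279 = -118 + 110763 = 110645$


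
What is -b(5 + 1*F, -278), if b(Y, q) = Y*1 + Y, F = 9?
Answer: -28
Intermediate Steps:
b(Y, q) = 2*Y (b(Y, q) = Y + Y = 2*Y)
-b(5 + 1*F, -278) = -2*(5 + 1*9) = -2*(5 + 9) = -2*14 = -1*28 = -28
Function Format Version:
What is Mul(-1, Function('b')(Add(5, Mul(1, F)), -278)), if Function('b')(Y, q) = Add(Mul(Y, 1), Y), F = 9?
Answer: -28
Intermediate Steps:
Function('b')(Y, q) = Mul(2, Y) (Function('b')(Y, q) = Add(Y, Y) = Mul(2, Y))
Mul(-1, Function('b')(Add(5, Mul(1, F)), -278)) = Mul(-1, Mul(2, Add(5, Mul(1, 9)))) = Mul(-1, Mul(2, Add(5, 9))) = Mul(-1, Mul(2, 14)) = Mul(-1, 28) = -28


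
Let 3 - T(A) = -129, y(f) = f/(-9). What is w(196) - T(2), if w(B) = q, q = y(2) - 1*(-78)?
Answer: -488/9 ≈ -54.222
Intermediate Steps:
y(f) = -f/9 (y(f) = f*(-1/9) = -f/9)
T(A) = 132 (T(A) = 3 - 1*(-129) = 3 + 129 = 132)
q = 700/9 (q = -1/9*2 - 1*(-78) = -2/9 + 78 = 700/9 ≈ 77.778)
w(B) = 700/9
w(196) - T(2) = 700/9 - 1*132 = 700/9 - 132 = -488/9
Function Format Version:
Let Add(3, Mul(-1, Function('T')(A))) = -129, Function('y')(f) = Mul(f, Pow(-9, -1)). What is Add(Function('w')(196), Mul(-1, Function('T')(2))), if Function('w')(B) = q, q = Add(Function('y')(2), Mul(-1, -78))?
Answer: Rational(-488, 9) ≈ -54.222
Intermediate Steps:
Function('y')(f) = Mul(Rational(-1, 9), f) (Function('y')(f) = Mul(f, Rational(-1, 9)) = Mul(Rational(-1, 9), f))
Function('T')(A) = 132 (Function('T')(A) = Add(3, Mul(-1, -129)) = Add(3, 129) = 132)
q = Rational(700, 9) (q = Add(Mul(Rational(-1, 9), 2), Mul(-1, -78)) = Add(Rational(-2, 9), 78) = Rational(700, 9) ≈ 77.778)
Function('w')(B) = Rational(700, 9)
Add(Function('w')(196), Mul(-1, Function('T')(2))) = Add(Rational(700, 9), Mul(-1, 132)) = Add(Rational(700, 9), -132) = Rational(-488, 9)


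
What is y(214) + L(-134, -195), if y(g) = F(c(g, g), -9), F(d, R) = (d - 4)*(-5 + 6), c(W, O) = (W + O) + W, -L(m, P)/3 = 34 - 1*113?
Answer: 875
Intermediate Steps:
L(m, P) = 237 (L(m, P) = -3*(34 - 1*113) = -3*(34 - 113) = -3*(-79) = 237)
c(W, O) = O + 2*W (c(W, O) = (O + W) + W = O + 2*W)
F(d, R) = -4 + d (F(d, R) = (-4 + d)*1 = -4 + d)
y(g) = -4 + 3*g (y(g) = -4 + (g + 2*g) = -4 + 3*g)
y(214) + L(-134, -195) = (-4 + 3*214) + 237 = (-4 + 642) + 237 = 638 + 237 = 875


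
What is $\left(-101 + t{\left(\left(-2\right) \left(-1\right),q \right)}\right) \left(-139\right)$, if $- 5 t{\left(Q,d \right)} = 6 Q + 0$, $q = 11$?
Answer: $\frac{71863}{5} \approx 14373.0$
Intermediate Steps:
$t{\left(Q,d \right)} = - \frac{6 Q}{5}$ ($t{\left(Q,d \right)} = - \frac{6 Q + 0}{5} = - \frac{6 Q}{5}$)
$\left(-101 + t{\left(\left(-2\right) \left(-1\right),q \right)}\right) \left(-139\right) = \left(-101 - \frac{6 \left(\left(-2\right) \left(-1\right)\right)}{5}\right) \left(-139\right) = \left(-101 - \frac{12}{5}\right) \left(-139\right) = \left(- \frac{517}{5}\right) \left(-139\right) = \frac{71863}{5}$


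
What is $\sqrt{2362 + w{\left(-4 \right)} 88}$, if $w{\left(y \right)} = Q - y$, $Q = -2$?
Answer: $3 \sqrt{282} \approx 50.379$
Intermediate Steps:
$w{\left(y \right)} = -2 - y$
$\sqrt{2362 + w{\left(-4 \right)} 88} = \sqrt{2362 + \left(-2 - -4\right) 88} = \sqrt{2362 + \left(-2 + 4\right) 88} = \sqrt{2362 + 2 \cdot 88} = \sqrt{2362 + 176} = \sqrt{2538} = 3 \sqrt{282}$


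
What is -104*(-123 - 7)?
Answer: 13520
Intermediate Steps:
-104*(-123 - 7) = -104*(-130) = 13520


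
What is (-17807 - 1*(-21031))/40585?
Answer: 3224/40585 ≈ 0.079438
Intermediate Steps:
(-17807 - 1*(-21031))/40585 = (-17807 + 21031)*(1/40585) = 3224*(1/40585) = 3224/40585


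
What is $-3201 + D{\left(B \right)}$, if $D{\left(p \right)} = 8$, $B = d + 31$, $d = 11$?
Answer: $-3193$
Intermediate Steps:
$B = 42$ ($B = 11 + 31 = 42$)
$-3201 + D{\left(B \right)} = -3201 + 8 = -3193$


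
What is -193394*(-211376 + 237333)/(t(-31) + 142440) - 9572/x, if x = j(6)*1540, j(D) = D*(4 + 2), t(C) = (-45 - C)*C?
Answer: -34788272390681/990116820 ≈ -35136.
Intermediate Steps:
t(C) = C*(-45 - C)
j(D) = 6*D (j(D) = D*6 = 6*D)
x = 55440 (x = (6*6)*1540 = 36*1540 = 55440)
-193394*(-211376 + 237333)/(t(-31) + 142440) - 9572/x = -193394*(-211376 + 237333)/(-1*(-31)*(45 - 31) + 142440) - 9572/55440 = -193394*25957/(-1*(-31)*14 + 142440) - 9572*1/55440 = -193394*25957/(434 + 142440) - 2393/13860 = -193394/(142874*(1/25957)) - 2393/13860 = -193394/142874/25957 - 2393/13860 = -193394*25957/142874 - 2393/13860 = -2509964029/71437 - 2393/13860 = -34788272390681/990116820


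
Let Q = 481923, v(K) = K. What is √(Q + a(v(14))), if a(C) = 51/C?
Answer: √94457622/14 ≈ 694.21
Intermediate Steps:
√(Q + a(v(14))) = √(481923 + 51/14) = √(6746973/14) = √94457622/14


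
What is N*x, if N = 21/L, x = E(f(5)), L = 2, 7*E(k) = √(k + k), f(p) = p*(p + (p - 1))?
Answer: 9*√10/2 ≈ 14.230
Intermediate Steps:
f(p) = p*(-1 + 2*p) (f(p) = p*(p + (-1 + p)) = p*(-1 + 2*p))
E(k) = √2*√k/7 (E(k) = √(k + k)/7 = √(2*k)/7 = (√2*√k)/7 = √2*√k/7)
x = 3*√10/7 (x = √2*√(5*(-1 + 2*5))/7 = √2*√(5*(-1 + 10))/7 = √2*√(5*9)/7 = √2*√45/7 = √2*(3*√5)/7 = 3*√10/7 ≈ 1.3553)
N = 21/2 ≈ 10.500
N*x = 21*(3*√10/7)/2 = 9*√10/2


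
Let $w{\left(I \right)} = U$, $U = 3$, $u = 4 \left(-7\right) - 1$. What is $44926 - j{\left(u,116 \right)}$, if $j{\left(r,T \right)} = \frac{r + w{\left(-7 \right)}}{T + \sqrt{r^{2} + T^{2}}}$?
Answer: $\frac{1302750}{29} + \frac{26 \sqrt{17}}{29} \approx 44926.0$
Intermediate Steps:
$u = -29$ ($u = -28 - 1 = -29$)
$w{\left(I \right)} = 3$
$j{\left(r,T \right)} = \frac{3 + r}{T + \sqrt{T^{2} + r^{2}}}$ ($j{\left(r,T \right)} = \frac{r + 3}{T + \sqrt{r^{2} + T^{2}}} = \frac{3 + r}{T + \sqrt{T^{2} + r^{2}}}$)
$44926 - j{\left(u,116 \right)} = 44926 - \frac{3 - 29}{116 + \sqrt{116^{2} + \left(-29\right)^{2}}} = 44926 - \frac{1}{116 + \sqrt{13456 + 841}} \left(-26\right) = 44926 - \frac{1}{116 + \sqrt{14297}} \left(-26\right) = 44926 - \frac{1}{116 + 29 \sqrt{17}} \left(-26\right) = 44926 - - \frac{26}{116 + 29 \sqrt{17}} = 44926 + \frac{26}{116 + 29 \sqrt{17}}$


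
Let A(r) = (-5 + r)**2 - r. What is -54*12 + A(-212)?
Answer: 46653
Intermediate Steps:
-54*12 + A(-212) = -54*12 + ((-5 - 212)**2 - 1*(-212)) = -648 + ((-217)**2 + 212) = -648 + (47089 + 212) = -648 + 47301 = 46653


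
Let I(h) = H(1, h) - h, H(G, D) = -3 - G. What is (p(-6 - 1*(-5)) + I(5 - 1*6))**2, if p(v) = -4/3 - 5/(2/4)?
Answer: 1849/9 ≈ 205.44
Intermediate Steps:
p(v) = -34/3 (p(v) = -4*1/3 - 5/(2*(1/4)) = -4/3 - 5/1/2 = -4/3 - 5*2 = -4/3 - 10 = -34/3)
I(h) = -4 - h (I(h) = (-3 - 1*1) - h = (-3 - 1) - h = -4 - h)
(p(-6 - 1*(-5)) + I(5 - 1*6))**2 = (-34/3 + (-4 - (5 - 1*6)))**2 = (-34/3 + (-4 - (5 - 6)))**2 = (-34/3 + (-4 - 1*(-1)))**2 = (-34/3 + (-4 + 1))**2 = (-34/3 - 3)**2 = (-43/3)**2 = 1849/9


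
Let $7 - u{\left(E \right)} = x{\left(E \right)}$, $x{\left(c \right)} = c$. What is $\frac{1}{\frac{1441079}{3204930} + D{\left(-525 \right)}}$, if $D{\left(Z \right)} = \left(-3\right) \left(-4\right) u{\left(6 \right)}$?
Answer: $\frac{3204930}{39900239} \approx 0.080324$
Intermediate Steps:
$u{\left(E \right)} = 7 - E$
$D{\left(Z \right)} = 12$ ($D{\left(Z \right)} = \left(-3\right) \left(-4\right) \left(7 - 6\right) = 12 \left(7 - 6\right) = 12 \cdot 1 = 12$)
$\frac{1}{\frac{1441079}{3204930} + D{\left(-525 \right)}} = \frac{1}{\frac{1441079}{3204930} + 12} = \frac{1}{\frac{39900239}{3204930}} = \frac{3204930}{39900239}$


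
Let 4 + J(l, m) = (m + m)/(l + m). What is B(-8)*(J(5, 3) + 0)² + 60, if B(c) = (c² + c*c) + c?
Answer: 2655/2 ≈ 1327.5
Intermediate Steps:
J(l, m) = -4 + 2*m/(l + m) (J(l, m) = -4 + (m + m)/(l + m) = -4 + (2*m)/(l + m) = -4 + 2*m/(l + m))
B(c) = c + 2*c² (B(c) = (c² + c²) + c = 2*c² + c = c + 2*c²)
B(-8)*(J(5, 3) + 0)² + 60 = (-8*(1 + 2*(-8)))*(2*(-1*3 - 2*5)/(5 + 3) + 0)² + 60 = (-8*(1 - 16))*(2*(-3 - 10)/8 + 0)² + 60 = (-8*(-15))*(2*(⅛)*(-13) + 0)² + 60 = 120*(-13/4 + 0)² + 60 = 120*(-13/4)² + 60 = 120*(169/16) + 60 = 2535/2 + 60 = 2655/2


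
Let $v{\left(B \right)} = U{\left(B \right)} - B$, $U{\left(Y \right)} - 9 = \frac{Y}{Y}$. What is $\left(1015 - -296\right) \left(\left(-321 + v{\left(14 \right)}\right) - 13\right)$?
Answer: $-443118$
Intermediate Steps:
$U{\left(Y \right)} = 10$ ($U{\left(Y \right)} = 9 + \frac{Y}{Y} = 9 + 1 = 10$)
$v{\left(B \right)} = 10 - B$
$\left(1015 - -296\right) \left(\left(-321 + v{\left(14 \right)}\right) - 13\right) = \left(1015 - -296\right) \left(\left(-321 + \left(10 - 14\right)\right) - 13\right) = \left(1015 + 296\right) \left(\left(-321 + \left(10 - 14\right)\right) - 13\right) = 1311 \left(\left(-321 - 4\right) - 13\right) = 1311 \left(-325 - 13\right) = 1311 \left(-338\right) = -443118$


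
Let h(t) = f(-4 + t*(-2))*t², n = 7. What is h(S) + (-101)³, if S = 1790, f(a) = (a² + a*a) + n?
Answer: 82313709257599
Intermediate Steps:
f(a) = 7 + 2*a² (f(a) = (a² + a*a) + 7 = (a² + a²) + 7 = 2*a² + 7 = 7 + 2*a²)
h(t) = t²*(7 + 2*(-4 - 2*t)²) (h(t) = (7 + 2*(-4 + t*(-2))²)*t² = (7 + 2*(-4 - 2*t)²)*t² = t²*(7 + 2*(-4 - 2*t)²))
h(S) + (-101)³ = 1790²*(7 + 8*(2 + 1790)²) + (-101)³ = 3204100*(7 + 8*1792²) - 1030301 = 3204100*(7 + 8*3211264) - 1030301 = 3204100*(7 + 25690112) - 1030301 = 3204100*25690119 - 1030301 = 82313710287900 - 1030301 = 82313709257599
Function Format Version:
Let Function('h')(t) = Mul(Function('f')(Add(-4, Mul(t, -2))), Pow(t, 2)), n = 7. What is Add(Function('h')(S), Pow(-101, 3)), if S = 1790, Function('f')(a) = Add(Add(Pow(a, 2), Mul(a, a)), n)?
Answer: 82313709257599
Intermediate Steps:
Function('f')(a) = Add(7, Mul(2, Pow(a, 2))) (Function('f')(a) = Add(Add(Pow(a, 2), Mul(a, a)), 7) = Add(Add(Pow(a, 2), Pow(a, 2)), 7) = Add(Mul(2, Pow(a, 2)), 7) = Add(7, Mul(2, Pow(a, 2))))
Function('h')(t) = Mul(Pow(t, 2), Add(7, Mul(2, Pow(Add(-4, Mul(-2, t)), 2)))) (Function('h')(t) = Mul(Add(7, Mul(2, Pow(Add(-4, Mul(t, -2)), 2))), Pow(t, 2)) = Mul(Add(7, Mul(2, Pow(Add(-4, Mul(-2, t)), 2))), Pow(t, 2)) = Mul(Pow(t, 2), Add(7, Mul(2, Pow(Add(-4, Mul(-2, t)), 2)))))
Add(Function('h')(S), Pow(-101, 3)) = Add(Mul(Pow(1790, 2), Add(7, Mul(8, Pow(Add(2, 1790), 2)))), Pow(-101, 3)) = Add(Mul(3204100, Add(7, Mul(8, Pow(1792, 2)))), -1030301) = Add(Mul(3204100, Add(7, Mul(8, 3211264))), -1030301) = Add(Mul(3204100, Add(7, 25690112)), -1030301) = Add(Mul(3204100, 25690119), -1030301) = Add(82313710287900, -1030301) = 82313709257599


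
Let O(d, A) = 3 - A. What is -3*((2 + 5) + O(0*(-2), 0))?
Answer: -30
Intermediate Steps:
-3*((2 + 5) + O(0*(-2), 0)) = -3*((2 + 5) + (3 - 1*0)) = -3*(7 + (3 + 0)) = -3*(7 + 3) = -3*10 = -30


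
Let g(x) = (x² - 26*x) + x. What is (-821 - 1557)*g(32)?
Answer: -532672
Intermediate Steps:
g(x) = x² - 25*x
(-821 - 1557)*g(32) = (-821 - 1557)*(32*(-25 + 32)) = -76096*7 = -2378*224 = -532672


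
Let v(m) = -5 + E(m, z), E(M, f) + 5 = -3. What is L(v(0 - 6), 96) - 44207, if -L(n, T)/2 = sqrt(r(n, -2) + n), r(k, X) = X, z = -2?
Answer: -44207 - 2*I*sqrt(15) ≈ -44207.0 - 7.746*I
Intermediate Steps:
E(M, f) = -8 (E(M, f) = -5 - 3 = -8)
v(m) = -13 (v(m) = -5 - 8 = -13)
L(n, T) = -2*sqrt(-2 + n)
L(v(0 - 6), 96) - 44207 = -2*sqrt(-2 - 13) - 44207 = -2*I*sqrt(15) - 44207 = -44207 - 2*I*sqrt(15)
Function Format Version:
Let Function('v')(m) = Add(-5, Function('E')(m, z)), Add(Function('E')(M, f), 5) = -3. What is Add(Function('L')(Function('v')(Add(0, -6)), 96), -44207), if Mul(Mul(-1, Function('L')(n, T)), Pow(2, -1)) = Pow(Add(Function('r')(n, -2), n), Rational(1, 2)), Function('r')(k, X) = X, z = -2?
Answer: Add(-44207, Mul(-2, I, Pow(15, Rational(1, 2)))) ≈ Add(-44207., Mul(-7.7460, I))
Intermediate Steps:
Function('E')(M, f) = -8 (Function('E')(M, f) = Add(-5, -3) = -8)
Function('v')(m) = -13 (Function('v')(m) = Add(-5, -8) = -13)
Function('L')(n, T) = Mul(-2, Pow(Add(-2, n), Rational(1, 2)))
Add(Function('L')(Function('v')(Add(0, -6)), 96), -44207) = Add(Mul(-2, Pow(Add(-2, -13), Rational(1, 2))), -44207) = Add(Mul(-2, Pow(-15, Rational(1, 2))), -44207) = Add(Mul(-2, Mul(I, Pow(15, Rational(1, 2)))), -44207) = Add(Mul(-2, I, Pow(15, Rational(1, 2))), -44207) = Add(-44207, Mul(-2, I, Pow(15, Rational(1, 2))))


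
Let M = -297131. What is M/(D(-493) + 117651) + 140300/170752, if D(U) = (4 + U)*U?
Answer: -551867/83224896 ≈ -0.0066310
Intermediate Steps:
D(U) = U*(4 + U)
M/(D(-493) + 117651) + 140300/170752 = -297131/(-493*(4 - 493) + 117651) + 140300/170752 = -297131/(-493*(-489) + 117651) + 140300*(1/170752) = -297131/(241077 + 117651) + 1525/1856 = -297131/358728 + 1525/1856 = -551867/83224896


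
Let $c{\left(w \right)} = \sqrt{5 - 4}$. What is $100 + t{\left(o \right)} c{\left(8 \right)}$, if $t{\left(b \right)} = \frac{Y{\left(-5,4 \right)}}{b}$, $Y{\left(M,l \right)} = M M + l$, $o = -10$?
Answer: $\frac{971}{10} \approx 97.1$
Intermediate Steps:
$Y{\left(M,l \right)} = l + M^{2}$ ($Y{\left(M,l \right)} = M^{2} + l = l + M^{2}$)
$c{\left(w \right)} = 1$ ($c{\left(w \right)} = \sqrt{1} = 1$)
$t{\left(b \right)} = \frac{29}{b}$ ($t{\left(b \right)} = \frac{4 + \left(-5\right)^{2}}{b} = \frac{4 + 25}{b} = \frac{29}{b}$)
$100 + t{\left(o \right)} c{\left(8 \right)} = 100 + \frac{29}{-10} \cdot 1 = 100 + 29 \left(- \frac{1}{10}\right) 1 = 100 - \frac{29}{10} = \frac{971}{10}$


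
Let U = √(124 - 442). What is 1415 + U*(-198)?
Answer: 1415 - 198*I*√318 ≈ 1415.0 - 3530.8*I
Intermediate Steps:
U = I*√318 (U = √(-318) = I*√318 ≈ 17.833*I)
1415 + U*(-198) = 1415 + (I*√318)*(-198) = 1415 - 198*I*√318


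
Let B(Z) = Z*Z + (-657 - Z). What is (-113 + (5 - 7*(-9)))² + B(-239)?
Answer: 58728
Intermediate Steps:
B(Z) = -657 + Z² - Z (B(Z) = Z² + (-657 - Z) = -657 + Z² - Z)
(-113 + (5 - 7*(-9)))² + B(-239) = (-113 + (5 - 7*(-9)))² + (-657 + (-239)² - 1*(-239)) = (-113 + (5 + 63))² + (-657 + 57121 + 239) = (-113 + 68)² + 56703 = (-45)² + 56703 = 2025 + 56703 = 58728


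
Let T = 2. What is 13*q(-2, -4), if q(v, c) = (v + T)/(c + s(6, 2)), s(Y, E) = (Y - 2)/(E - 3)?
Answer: 0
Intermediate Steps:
s(Y, E) = (-2 + Y)/(-3 + E)
q(v, c) = (2 + v)/(-4 + c) (q(v, c) = (v + 2)/(c + (-2 + 6)/(-3 + 2)) = (2 + v)/(c + 4/(-1)) = (2 + v)/(c - 1*4) = (2 + v)/(c - 4) = (2 + v)/(-4 + c))
13*q(-2, -4) = 13*((2 - 2)/(-4 - 4)) = 13*(0/(-8)) = 13*(-⅛*0) = 13*0 = 0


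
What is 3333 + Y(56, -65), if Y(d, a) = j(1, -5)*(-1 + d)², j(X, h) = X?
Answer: 6358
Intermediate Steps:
Y(d, a) = (-1 + d)² (Y(d, a) = 1*(-1 + d)² = (-1 + d)²)
3333 + Y(56, -65) = 3333 + (-1 + 56)² = 3333 + 55² = 3333 + 3025 = 6358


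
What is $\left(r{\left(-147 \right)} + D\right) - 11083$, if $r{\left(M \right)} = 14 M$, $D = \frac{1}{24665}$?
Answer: $- \frac{324122764}{24665} \approx -13141.0$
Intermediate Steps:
$D = \frac{1}{24665} \approx 4.0543 \cdot 10^{-5}$
$\left(r{\left(-147 \right)} + D\right) - 11083 = \left(14 \left(-147\right) + \frac{1}{24665}\right) - 11083 = \left(-2058 + \frac{1}{24665}\right) - 11083 = - \frac{50760569}{24665} - 11083 = - \frac{324122764}{24665}$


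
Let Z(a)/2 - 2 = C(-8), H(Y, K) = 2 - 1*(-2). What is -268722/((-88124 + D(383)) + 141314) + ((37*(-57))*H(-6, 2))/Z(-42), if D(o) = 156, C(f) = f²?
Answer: -6743030/97801 ≈ -68.946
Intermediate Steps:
H(Y, K) = 4 (H(Y, K) = 2 + 2 = 4)
Z(a) = 132 (Z(a) = 4 + 2*(-8)² = 4 + 2*64 = 4 + 128 = 132)
-268722/((-88124 + D(383)) + 141314) + ((37*(-57))*H(-6, 2))/Z(-42) = -268722/((-88124 + 156) + 141314) + ((37*(-57))*4)/132 = -268722/(-87968 + 141314) - 2109*4*(1/132) = -268722/53346 - 8436*1/132 = -268722*1/53346 - 703/11 = -44787/8891 - 703/11 = -6743030/97801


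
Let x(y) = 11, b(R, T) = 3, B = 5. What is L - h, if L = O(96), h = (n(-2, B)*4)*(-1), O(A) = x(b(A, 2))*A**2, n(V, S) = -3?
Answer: 101364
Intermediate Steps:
O(A) = 11*A**2
h = 12 (h = -3*4*(-1) = -12*(-1) = 12)
L = 101376 (L = 11*96**2 = 11*9216 = 101376)
L - h = 101376 - 1*12 = 101376 - 12 = 101364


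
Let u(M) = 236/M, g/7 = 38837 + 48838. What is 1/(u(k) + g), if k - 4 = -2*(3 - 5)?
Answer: 2/1227509 ≈ 1.6293e-6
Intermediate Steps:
k = 8 (k = 4 - 2*(3 - 5) = 4 - 2*(-2) = 4 + 4 = 8)
g = 613725 (g = 7*(38837 + 48838) = 7*87675 = 613725)
1/(u(k) + g) = 1/(236/8 + 613725) = 1/(236*(⅛) + 613725) = 1/(59/2 + 613725) = 1/(1227509/2) = 2/1227509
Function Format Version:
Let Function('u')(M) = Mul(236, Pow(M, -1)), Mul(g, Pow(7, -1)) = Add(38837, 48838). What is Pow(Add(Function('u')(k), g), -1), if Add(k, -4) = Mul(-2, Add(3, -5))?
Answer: Rational(2, 1227509) ≈ 1.6293e-6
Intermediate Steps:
k = 8 (k = Add(4, Mul(-2, Add(3, -5))) = Add(4, Mul(-2, -2)) = Add(4, 4) = 8)
g = 613725 (g = Mul(7, Add(38837, 48838)) = Mul(7, 87675) = 613725)
Pow(Add(Function('u')(k), g), -1) = Pow(Add(Mul(236, Pow(8, -1)), 613725), -1) = Pow(Add(Mul(236, Rational(1, 8)), 613725), -1) = Pow(Add(Rational(59, 2), 613725), -1) = Pow(Rational(1227509, 2), -1) = Rational(2, 1227509)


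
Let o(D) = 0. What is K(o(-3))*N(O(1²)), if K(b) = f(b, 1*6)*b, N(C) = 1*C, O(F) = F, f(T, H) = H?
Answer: 0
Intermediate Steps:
N(C) = C
K(b) = 6*b (K(b) = (1*6)*b = 6*b)
K(o(-3))*N(O(1²)) = (6*0)*1² = 0*1 = 0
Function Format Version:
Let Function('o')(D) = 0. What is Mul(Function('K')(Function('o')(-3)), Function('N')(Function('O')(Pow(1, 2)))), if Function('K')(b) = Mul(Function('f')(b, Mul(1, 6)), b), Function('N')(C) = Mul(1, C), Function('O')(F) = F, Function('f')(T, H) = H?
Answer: 0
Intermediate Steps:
Function('N')(C) = C
Function('K')(b) = Mul(6, b) (Function('K')(b) = Mul(Mul(1, 6), b) = Mul(6, b))
Mul(Function('K')(Function('o')(-3)), Function('N')(Function('O')(Pow(1, 2)))) = Mul(Mul(6, 0), Pow(1, 2)) = Mul(0, 1) = 0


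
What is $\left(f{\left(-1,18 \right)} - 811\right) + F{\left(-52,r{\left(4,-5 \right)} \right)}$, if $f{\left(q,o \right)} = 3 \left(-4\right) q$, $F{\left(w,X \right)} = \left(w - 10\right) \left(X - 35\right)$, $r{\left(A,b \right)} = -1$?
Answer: $1433$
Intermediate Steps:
$F{\left(w,X \right)} = \left(-35 + X\right) \left(-10 + w\right)$ ($F{\left(w,X \right)} = \left(-10 + w\right) \left(-35 + X\right) = \left(-35 + X\right) \left(-10 + w\right)$)
$f{\left(q,o \right)} = - 12 q$
$\left(f{\left(-1,18 \right)} - 811\right) + F{\left(-52,r{\left(4,-5 \right)} \right)} = \left(\left(-12\right) \left(-1\right) - 811\right) - -2232 = \left(12 - 811\right) + \left(350 + 1820 + 10 + 52\right) = -799 + 2232 = 1433$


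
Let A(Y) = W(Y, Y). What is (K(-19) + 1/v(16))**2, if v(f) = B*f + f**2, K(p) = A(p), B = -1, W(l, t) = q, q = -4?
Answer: 919681/57600 ≈ 15.967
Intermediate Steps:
W(l, t) = -4
A(Y) = -4
K(p) = -4
v(f) = f**2 - f (v(f) = -f + f**2 = f**2 - f)
(K(-19) + 1/v(16))**2 = (-4 + 1/(16*(-1 + 16)))**2 = (-4 + 1/(16*15))**2 = (-4 + 1/240)**2 = (-959/240)**2 = 919681/57600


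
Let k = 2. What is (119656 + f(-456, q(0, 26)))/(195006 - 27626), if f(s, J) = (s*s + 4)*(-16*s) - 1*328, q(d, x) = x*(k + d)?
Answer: 379312392/41845 ≈ 9064.7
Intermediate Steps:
q(d, x) = x*(2 + d)
f(s, J) = -328 - 16*s*(4 + s²) (f(s, J) = (s² + 4)*(-16*s) - 328 = (4 + s²)*(-16*s) - 328 = -16*s*(4 + s²) - 328 = -328 - 16*s*(4 + s²))
(119656 + f(-456, q(0, 26)))/(195006 - 27626) = (119656 + (-328 - 64*(-456) - 16*(-456)³))/(195006 - 27626) = (119656 + (-328 + 29184 - 16*(-94818816)))/167380 = (119656 + (-328 + 29184 + 1517101056))*(1/167380) = (119656 + 1517129912)*(1/167380) = 1517249568*(1/167380) = 379312392/41845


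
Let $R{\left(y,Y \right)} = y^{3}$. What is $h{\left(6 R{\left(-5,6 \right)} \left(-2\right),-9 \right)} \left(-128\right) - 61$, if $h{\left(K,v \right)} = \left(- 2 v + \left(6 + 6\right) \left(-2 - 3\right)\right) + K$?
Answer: $-186685$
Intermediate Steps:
$h{\left(K,v \right)} = -60 + K - 2 v$ ($h{\left(K,v \right)} = \left(- 2 v + 12 \left(-5\right)\right) + K = \left(- 2 v - 60\right) + K = \left(-60 - 2 v\right) + K = -60 + K - 2 v$)
$h{\left(6 R{\left(-5,6 \right)} \left(-2\right),-9 \right)} \left(-128\right) - 61 = \left(-60 + 6 \left(-5\right)^{3} \left(-2\right) - -18\right) \left(-128\right) - 61 = \left(-60 + 6 \left(-125\right) \left(-2\right) + 18\right) \left(-128\right) - 61 = \left(-60 - -1500 + 18\right) \left(-128\right) - 61 = \left(-60 + 1500 + 18\right) \left(-128\right) - 61 = 1458 \left(-128\right) - 61 = -186624 - 61 = -186685$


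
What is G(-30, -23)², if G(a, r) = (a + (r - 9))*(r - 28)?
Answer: 9998244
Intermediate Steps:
G(a, r) = (-28 + r)*(-9 + a + r) (G(a, r) = (a + (-9 + r))*(-28 + r) = (-9 + a + r)*(-28 + r) = (-28 + r)*(-9 + a + r))
G(-30, -23)² = (252 + (-23)² - 37*(-23) - 28*(-30) - 30*(-23))² = (252 + 529 + 851 + 840 + 690)² = 3162² = 9998244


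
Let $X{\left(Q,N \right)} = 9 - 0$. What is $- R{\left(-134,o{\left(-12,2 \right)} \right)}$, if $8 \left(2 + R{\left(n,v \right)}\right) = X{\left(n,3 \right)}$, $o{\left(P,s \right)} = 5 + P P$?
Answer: $\frac{7}{8} \approx 0.875$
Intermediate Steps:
$X{\left(Q,N \right)} = 9$ ($X{\left(Q,N \right)} = 9 + 0 = 9$)
$o{\left(P,s \right)} = 5 + P^{2}$
$R{\left(n,v \right)} = - \frac{7}{8}$ ($R{\left(n,v \right)} = -2 + \frac{1}{8} \cdot 9 = -2 + \frac{9}{8} = - \frac{7}{8}$)
$- R{\left(-134,o{\left(-12,2 \right)} \right)} = \left(-1\right) \left(- \frac{7}{8}\right) = \frac{7}{8}$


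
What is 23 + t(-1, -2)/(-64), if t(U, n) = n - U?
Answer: 1473/64 ≈ 23.016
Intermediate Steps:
23 + t(-1, -2)/(-64) = 23 + (-2 - 1*(-1))/(-64) = 23 + (-2 + 1)*(-1/64) = 23 - 1*(-1/64) = 23 + 1/64 = 1473/64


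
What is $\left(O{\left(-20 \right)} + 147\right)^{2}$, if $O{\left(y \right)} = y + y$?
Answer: $11449$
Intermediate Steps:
$O{\left(y \right)} = 2 y$
$\left(O{\left(-20 \right)} + 147\right)^{2} = \left(2 \left(-20\right) + 147\right)^{2} = \left(-40 + 147\right)^{2} = 107^{2} = 11449$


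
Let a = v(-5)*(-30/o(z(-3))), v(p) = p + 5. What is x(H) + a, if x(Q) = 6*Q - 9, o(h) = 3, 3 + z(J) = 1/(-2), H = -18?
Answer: -117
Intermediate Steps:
z(J) = -7/2 (z(J) = -3 + 1/(-2) = -3 - ½ = -7/2)
x(Q) = -9 + 6*Q
v(p) = 5 + p
a = 0 (a = (5 - 5)*(-30/3) = 0*(-30*⅓) = 0*(-10) = 0)
x(H) + a = (-9 + 6*(-18)) + 0 = (-9 - 108) + 0 = -117 + 0 = -117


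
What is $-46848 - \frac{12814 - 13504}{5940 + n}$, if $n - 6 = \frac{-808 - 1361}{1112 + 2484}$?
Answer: $- \frac{333863740472}{7126549} \approx -46848.0$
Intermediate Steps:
$n = \frac{19407}{3596}$ ($n = 6 + \frac{-808 - 1361}{1112 + 2484} = 6 - \frac{2169}{3596} = \frac{19407}{3596} \approx 5.3968$)
$-46848 - \frac{12814 - 13504}{5940 + n} = -46848 - \frac{12814 - 13504}{5940 + \frac{19407}{3596}} = -46848 - - \frac{690}{\frac{21379647}{3596}} = -46848 - \left(-690\right) \frac{3596}{21379647} = -46848 - - \frac{827080}{7126549} = -46848 + \frac{827080}{7126549} = - \frac{333863740472}{7126549}$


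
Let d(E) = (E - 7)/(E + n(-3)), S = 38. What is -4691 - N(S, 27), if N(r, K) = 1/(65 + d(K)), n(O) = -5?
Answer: -3400986/725 ≈ -4691.0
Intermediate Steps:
d(E) = (-7 + E)/(-5 + E) (d(E) = (E - 7)/(E - 5) = (-7 + E)/(-5 + E))
N(r, K) = 1/(65 + (-7 + K)/(-5 + K))
-4691 - N(S, 27) = -4691 - (-5 + 27)/(2*(-166 + 33*27)) = -4691 - 22/(2*(-166 + 891)) = -4691 - 22/(2*725) = -4691 - 1*11/725 = -4691 - 11/725 = -3400986/725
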